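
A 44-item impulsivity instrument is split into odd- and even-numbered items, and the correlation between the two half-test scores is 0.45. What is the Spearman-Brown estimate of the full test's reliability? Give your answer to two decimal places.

The full test is twice the length of either half (n = 2).
r_full = 2r_hh / (1 + r_hh) = 2 × 0.45 / (1 + 0.45)
       = 0.9000 / 1.4500 = 0.6207

0.62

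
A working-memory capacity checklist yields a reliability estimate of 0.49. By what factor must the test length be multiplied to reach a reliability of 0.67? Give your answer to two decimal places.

2.11

n = [0.67 × 0.51] / [0.49 × 0.33]
  = 0.3417 / 0.1617 = 2.1132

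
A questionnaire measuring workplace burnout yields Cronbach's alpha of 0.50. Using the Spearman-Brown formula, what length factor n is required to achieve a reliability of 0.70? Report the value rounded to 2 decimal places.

2.33

n = [0.70 × 0.50] / [0.50 × 0.30]
  = 0.3500 / 0.1500 = 2.3333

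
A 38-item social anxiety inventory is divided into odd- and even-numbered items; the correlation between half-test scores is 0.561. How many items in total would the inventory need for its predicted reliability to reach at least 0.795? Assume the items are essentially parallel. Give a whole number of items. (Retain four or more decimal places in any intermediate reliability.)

Corrected full-test reliability: r_full = 2 × 0.561 / (1 + 0.561) ≈ 0.7188
Solve Spearman-Brown for n: n = 0.795(1 − 0.7188) / [0.7188(1 − 0.795)] = 1.5171
Required items = 1.5171 × 38 = 57.65, so 58 items.

58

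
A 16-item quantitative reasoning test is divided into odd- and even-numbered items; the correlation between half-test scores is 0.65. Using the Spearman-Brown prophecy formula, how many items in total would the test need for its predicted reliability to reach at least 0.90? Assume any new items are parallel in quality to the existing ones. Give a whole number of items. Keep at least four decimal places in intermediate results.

r_full = 2(0.65)/(1 + 0.65) = 0.7879
n = r_tgt(1 − r_full) / [r_full(1 − r_tgt)] = 0.90 × 0.2121 / (0.7879 × 0.10) ≈ 2.4228
Items = 2.4228 × 16 ≈ 38.76 → 39

39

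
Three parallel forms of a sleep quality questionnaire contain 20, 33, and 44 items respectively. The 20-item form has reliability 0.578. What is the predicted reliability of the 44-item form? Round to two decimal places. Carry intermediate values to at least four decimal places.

Only the ratio of lengths matters: n = 44/20 = 2.2000
r_{44} = n·r / (1 + (n − 1)·r) = 1.2716 / 1.6936 ≈ 0.7508

0.75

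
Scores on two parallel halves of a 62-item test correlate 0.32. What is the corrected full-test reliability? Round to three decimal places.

0.485

Apply the Spearman-Brown correction with n = 2:
r_full = 2(0.32) / (1 + 0.32)
       = 0.6400 / 1.3200 = 0.4848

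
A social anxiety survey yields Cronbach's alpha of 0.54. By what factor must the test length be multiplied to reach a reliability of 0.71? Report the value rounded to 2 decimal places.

Invert Spearman-Brown to solve for n:
n = r*(1 − r) / [ r (1 − r*) ]
n = 0.71 × (1 − 0.54) / [ 0.54 × (1 − 0.71) ]
  = 0.3266 / 0.1566 = 2.0856

2.09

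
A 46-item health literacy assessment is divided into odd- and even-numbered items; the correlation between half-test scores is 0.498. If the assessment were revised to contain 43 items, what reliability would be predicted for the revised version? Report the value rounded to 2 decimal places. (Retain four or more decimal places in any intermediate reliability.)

0.65

Spearman-Brown correction (n = 2): r_full = 2·0.498/(1 + 0.498) = 0.6649
Then adjust to 43 items: n = 43/46 = 0.9348
r_new = n·r_full / (1 + (n − 1)·r_full) = 0.6215 / 0.9566 ≈ 0.6497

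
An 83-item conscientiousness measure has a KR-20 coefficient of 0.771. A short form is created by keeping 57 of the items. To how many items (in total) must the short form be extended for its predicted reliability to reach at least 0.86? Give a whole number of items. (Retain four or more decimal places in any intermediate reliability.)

152

Short-form reliability: n = 57/83 = 0.6867; r_57 = n·r/(1+(n−1)r) ≈ 0.6981
Length factor from the short form to reach 0.86: n' = 0.86(1 − 0.6981) / [0.6981(1 − 0.86)] ≈ 2.6565
Total items = 2.6565 × 57 = 151.42, rounded up to 152.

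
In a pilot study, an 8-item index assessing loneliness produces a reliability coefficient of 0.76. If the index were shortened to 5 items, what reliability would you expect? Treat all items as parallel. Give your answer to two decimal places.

Length ratio n = 5/8 = 0.625
Spearman-Brown: r_new = n·r / (1 + (n − 1)·r)
r_new = 0.625·0.76 / [1 + (0.625 − 1)·0.76]
     = 0.4750 / 0.7150 = 0.6643

0.66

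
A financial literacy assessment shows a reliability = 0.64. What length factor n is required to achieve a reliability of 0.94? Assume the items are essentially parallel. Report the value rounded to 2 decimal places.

8.81

n = [0.94 × 0.36] / [0.64 × 0.06]
n = 0.3384 / 0.0384 ≈ 8.8125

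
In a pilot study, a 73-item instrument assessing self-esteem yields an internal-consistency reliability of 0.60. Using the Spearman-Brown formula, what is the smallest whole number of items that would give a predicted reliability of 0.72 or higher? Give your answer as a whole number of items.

126

n = 0.72(1 − 0.60) / [0.60(1 − 0.72)]
  = 0.2880 / 0.1680 = 1.7143
Items needed = n × 73 = 1.7143 × 73 ≈ 125.14 → round up to 126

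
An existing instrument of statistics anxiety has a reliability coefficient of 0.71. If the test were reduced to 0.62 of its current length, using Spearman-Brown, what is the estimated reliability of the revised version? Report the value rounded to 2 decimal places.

0.60

By Spearman-Brown, r_new = n r / (1 + (n − 1) r).
r_new = (0.62 × 0.71) / (1 + (0.62 − 1) × 0.71)
     = 0.4402 / 0.7302 = 0.6028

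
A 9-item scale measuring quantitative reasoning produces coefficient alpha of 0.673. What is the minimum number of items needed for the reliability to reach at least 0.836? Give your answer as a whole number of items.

n = 0.836 × (1 − 0.673) / [ 0.673 × (1 − 0.836) ]
  = 0.273372 / 0.110372 = 2.4768
Items needed = n × 9 = 2.4768 × 9 ≈ 22.29 → round up to 23

23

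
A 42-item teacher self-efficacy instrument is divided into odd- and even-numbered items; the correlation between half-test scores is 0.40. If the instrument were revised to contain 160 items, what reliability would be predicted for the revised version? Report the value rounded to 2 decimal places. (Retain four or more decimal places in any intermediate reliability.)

0.84

Spearman-Brown correction (n = 2): r_full = 2·0.40/(1 + 0.40) = 0.5714
Length factor from 42 to 160 items: n = 160/42 = 3.8095
r_new = n·r_full / (1 + (n − 1)·r_full) = 2.1767 / 2.6053 ≈ 0.8355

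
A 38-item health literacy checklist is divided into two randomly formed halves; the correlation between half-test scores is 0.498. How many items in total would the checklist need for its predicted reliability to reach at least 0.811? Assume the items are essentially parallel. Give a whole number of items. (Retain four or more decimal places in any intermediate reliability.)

Corrected full-test reliability: r_full = 2 × 0.498 / (1 + 0.498) ≈ 0.6649
n = r_tgt(1 − r_full) / [r_full(1 − r_tgt)] = 0.811 × 0.3351 / (0.6649 × 0.189) ≈ 2.1626
Required items = 2.1626 × 38 = 82.18, so 83 items.

83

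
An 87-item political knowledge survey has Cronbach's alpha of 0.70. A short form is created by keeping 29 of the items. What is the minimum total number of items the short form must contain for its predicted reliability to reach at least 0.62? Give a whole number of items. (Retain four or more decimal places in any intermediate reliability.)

61

First, r for the 29-item form: n = 29/87 = 0.3333, so r_29 = 0.3333·0.70/(1 + (0.3333 − 1)·0.70) = 0.4375
Then solve for n' with r_old = 0.4375, r_target = 0.62: n' = 0.62(1 − 0.4375)/[0.4375(1 − 0.62)] = 2.0977
Items = 2.0977 × 29 ≈ 60.83 → 61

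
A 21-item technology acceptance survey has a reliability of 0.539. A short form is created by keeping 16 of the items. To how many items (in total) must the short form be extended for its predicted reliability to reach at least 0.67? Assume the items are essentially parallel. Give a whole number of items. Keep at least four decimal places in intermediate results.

First, r for the 16-item form: n = 16/21 = 0.7619, so r_16 = 0.7619·0.539/(1 + (0.7619 − 1)·0.539) = 0.4711
Length factor from the short form to reach 0.67: n' = 0.67(1 − 0.4711) / [0.4711(1 − 0.67)] ≈ 2.2794
Items = 2.2794 × 16 ≈ 36.47 → 37

37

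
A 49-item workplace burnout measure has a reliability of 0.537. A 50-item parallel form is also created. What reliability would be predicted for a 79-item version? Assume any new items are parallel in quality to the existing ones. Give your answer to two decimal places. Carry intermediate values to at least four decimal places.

Only the ratio of lengths matters: n = 79/49 = 1.6122
r_{79} = n·r / (1 + (n − 1)·r) = 0.8658 / 1.3288 ≈ 0.6516

0.65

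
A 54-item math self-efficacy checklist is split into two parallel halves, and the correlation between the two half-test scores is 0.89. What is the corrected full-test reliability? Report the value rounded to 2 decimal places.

0.94

r_full = 2(0.89) / (1 + 0.89)
r_full = 1.7800 / 1.8900 ≈ 0.9418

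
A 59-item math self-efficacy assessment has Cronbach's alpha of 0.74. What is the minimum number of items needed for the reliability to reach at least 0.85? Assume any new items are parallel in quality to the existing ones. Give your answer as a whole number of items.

118

n = [0.85 × 0.26] / [0.74 × 0.15]
  = 0.2210 / 0.1110 = 1.9910
Items needed = n × 59 = 1.9910 × 59 ≈ 117.47 → round up to 118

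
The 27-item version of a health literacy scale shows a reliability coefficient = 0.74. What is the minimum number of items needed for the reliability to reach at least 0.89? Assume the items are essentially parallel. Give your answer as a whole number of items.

n = [0.89 × 0.26] / [0.74 × 0.11]
n = 0.2314 / 0.0814 ≈ 2.8428
So the test needs 2.8428 × 27 ≈ 76.76 items; rounding up, 77.

77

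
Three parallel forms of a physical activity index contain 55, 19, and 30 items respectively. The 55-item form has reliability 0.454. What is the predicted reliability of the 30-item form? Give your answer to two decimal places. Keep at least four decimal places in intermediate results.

The 19-item form is not needed; work directly from the 55-item form with n = 30/55 = 0.5455.
r_{30} = n·r / (1 + (n − 1)·r) = 0.2477 / 0.7937 ≈ 0.3121

0.31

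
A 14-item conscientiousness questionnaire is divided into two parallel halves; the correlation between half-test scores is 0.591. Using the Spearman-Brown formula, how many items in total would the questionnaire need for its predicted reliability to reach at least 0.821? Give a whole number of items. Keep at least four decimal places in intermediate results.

r_full = 2(0.591)/(1 + 0.591) = 0.7429
n = r_tgt(1 − r_full) / [r_full(1 − r_tgt)] = 0.821 × 0.2571 / (0.7429 × 0.179) ≈ 1.5873
Items = 1.5873 × 14 ≈ 22.22 → 23

23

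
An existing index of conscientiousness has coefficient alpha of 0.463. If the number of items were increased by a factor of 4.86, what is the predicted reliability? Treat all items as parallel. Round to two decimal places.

r_new = 4.86·0.463 / [1 + (4.86 − 1)·0.463]
     = 2.2502 / 2.7872 = 0.8073

0.81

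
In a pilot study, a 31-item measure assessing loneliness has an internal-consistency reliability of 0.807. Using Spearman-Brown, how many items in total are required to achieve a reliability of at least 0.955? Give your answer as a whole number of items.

n = [0.955 × 0.193] / [0.807 × 0.045]
n = 0.184315 / 0.036315 ≈ 5.0755
5.0755 × 31 = 157.34 → 158 items

158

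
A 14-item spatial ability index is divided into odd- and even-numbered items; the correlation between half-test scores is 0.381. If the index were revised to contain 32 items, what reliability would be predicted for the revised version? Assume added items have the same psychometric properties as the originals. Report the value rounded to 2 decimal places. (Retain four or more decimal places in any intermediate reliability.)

0.74

Full-test reliability from the split-half r: r_full = 2(0.381)/(1 + 0.381) = 0.5518
Then adjust to 32 items: n = 32/14 = 2.2857
r_new = n·r_full / (1 + (n − 1)·r_full) = 1.2612 / 1.7094 ≈ 0.7378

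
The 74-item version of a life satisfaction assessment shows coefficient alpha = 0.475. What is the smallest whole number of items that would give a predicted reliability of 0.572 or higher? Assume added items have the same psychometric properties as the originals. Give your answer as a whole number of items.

Spearman-Brown solved for the length factor n:
n = r*(1 − r) / [ r (1 − r*) ]
n = [0.572 × 0.525] / [0.475 × 0.428]
  = 0.300300 / 0.203300 = 1.4771
So the test needs 1.4771 × 74 ≈ 109.31 items; rounding up, 110.

110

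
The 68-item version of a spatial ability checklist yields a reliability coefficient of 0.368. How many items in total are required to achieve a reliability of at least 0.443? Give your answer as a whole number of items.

93

n = [0.443 × 0.632] / [0.368 × 0.557]
  = 0.279976 / 0.204976 = 1.3659
1.3659 × 68 = 92.88 → 93 items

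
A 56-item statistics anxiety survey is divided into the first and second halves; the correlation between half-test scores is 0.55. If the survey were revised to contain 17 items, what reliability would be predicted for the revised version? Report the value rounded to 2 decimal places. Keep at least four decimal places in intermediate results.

0.43

First correct the split-half correlation to full-test reliability: r_full = 2 × 0.55 / (1 + 0.55) ≈ 0.7097
Length factor from 56 to 17 items: n = 17/56 = 0.3036
r_new = n·r_full / (1 + (n − 1)·r_full) = 0.2155 / 0.5058 ≈ 0.4261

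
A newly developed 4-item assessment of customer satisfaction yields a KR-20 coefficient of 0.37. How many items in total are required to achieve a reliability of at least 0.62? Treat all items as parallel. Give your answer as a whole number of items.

12

Spearman-Brown solved for the length factor n:
n = r_target (1 − r_old) / [ r_old (1 − r_target) ]
n = 0.62(1 − 0.37) / [0.37(1 − 0.62)]
n = 0.3906 / 0.1406 ≈ 2.7781
So the test needs 2.7781 × 4 ≈ 11.11 items; rounding up, 12.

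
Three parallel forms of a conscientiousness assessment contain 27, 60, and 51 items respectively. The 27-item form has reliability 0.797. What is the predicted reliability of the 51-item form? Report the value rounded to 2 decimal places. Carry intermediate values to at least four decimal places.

Only the ratio of lengths matters: n = 51/27 = 1.8889
r_{51} = n·r / (1 + (n − 1)·r) = 1.5055 / 1.7085 ≈ 0.8812

0.88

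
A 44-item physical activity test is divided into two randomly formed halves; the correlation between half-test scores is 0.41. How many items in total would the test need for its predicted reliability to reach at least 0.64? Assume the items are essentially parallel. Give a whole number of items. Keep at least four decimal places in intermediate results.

r_full = 2(0.41)/(1 + 0.41) = 0.5816
n = r_tgt(1 − r_full) / [r_full(1 − r_tgt)] = 0.64 × 0.4184 / (0.5816 × 0.36) ≈ 1.2789
Items = 1.2789 × 44 ≈ 56.27 → 57

57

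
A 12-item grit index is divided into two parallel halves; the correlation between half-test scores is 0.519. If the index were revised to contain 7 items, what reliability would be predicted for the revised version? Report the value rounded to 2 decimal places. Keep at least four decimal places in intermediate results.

Spearman-Brown correction (n = 2): r_full = 2·0.519/(1 + 0.519) = 0.6833
Then adjust to 7 items: n = 7/12 = 0.5833
r_new = n·r_full / (1 + (n − 1)·r_full) = 0.3986 / 0.7153 ≈ 0.5572

0.56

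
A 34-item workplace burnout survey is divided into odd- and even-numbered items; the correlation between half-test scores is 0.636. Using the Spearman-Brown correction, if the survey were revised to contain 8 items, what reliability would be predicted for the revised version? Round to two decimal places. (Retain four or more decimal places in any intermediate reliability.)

Spearman-Brown correction (n = 2): r_full = 2·0.636/(1 + 0.636) = 0.7775
Length factor from 34 to 8 items: n = 8/34 = 0.2353
r_new = n·r_full / (1 + (n − 1)·r_full) = 0.1829 / 0.4054 ≈ 0.4512

0.45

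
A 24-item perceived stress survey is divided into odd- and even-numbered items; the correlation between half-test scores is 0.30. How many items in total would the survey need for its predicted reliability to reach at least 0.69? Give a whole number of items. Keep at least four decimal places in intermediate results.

r_full = 2(0.30)/(1 + 0.30) = 0.4615
Solve Spearman-Brown for n: n = 0.69(1 − 0.4615) / [0.4615(1 − 0.69)] = 2.5972
Required items = 2.5972 × 24 = 62.33, so 63 items.

63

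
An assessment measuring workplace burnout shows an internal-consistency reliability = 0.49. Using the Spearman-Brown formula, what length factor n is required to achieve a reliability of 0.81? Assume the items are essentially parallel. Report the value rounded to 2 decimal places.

Invert Spearman-Brown to solve for n:
n = r*(1 − r) / [ r (1 − r*) ]
n = 0.81(1 − 0.49) / [0.49(1 − 0.81)]
n = 0.4131 / 0.0931 ≈ 4.4372

4.44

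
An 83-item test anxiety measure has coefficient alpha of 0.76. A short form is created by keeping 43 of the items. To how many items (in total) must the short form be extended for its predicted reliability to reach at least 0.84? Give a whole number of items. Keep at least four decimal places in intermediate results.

138

First, r for the 43-item form: n = 43/83 = 0.5181, so r_43 = 0.5181·0.76/(1 + (0.5181 − 1)·0.76) = 0.6213
Then solve for n' with r_old = 0.6213, r_target = 0.84: n' = 0.84(1 − 0.6213)/[0.6213(1 − 0.84)] = 3.2000
Total items = 3.2000 × 43 = 137.60, rounded up to 138.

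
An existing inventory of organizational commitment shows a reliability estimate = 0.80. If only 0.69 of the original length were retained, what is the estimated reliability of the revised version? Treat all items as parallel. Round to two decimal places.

0.73

r_new = (0.69 × 0.80) / (1 + (0.69 − 1) × 0.80)
     = 0.5520 / 0.7520 = 0.7340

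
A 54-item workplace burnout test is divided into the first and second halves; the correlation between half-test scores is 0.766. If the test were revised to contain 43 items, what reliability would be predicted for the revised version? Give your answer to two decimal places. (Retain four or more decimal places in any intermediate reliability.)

0.84

Full-test reliability from the split-half r: r_full = 2(0.766)/(1 + 0.766) = 0.8675
Then adjust to 43 items: n = 43/54 = 0.7963
r_new = n·r_full / (1 + (n − 1)·r_full) = 0.6908 / 0.8233 ≈ 0.8391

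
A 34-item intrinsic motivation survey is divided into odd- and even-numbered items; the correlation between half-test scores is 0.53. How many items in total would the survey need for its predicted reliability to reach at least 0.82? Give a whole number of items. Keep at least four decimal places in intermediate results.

Corrected full-test reliability: r_full = 2 × 0.53 / (1 + 0.53) ≈ 0.6928
n = r_tgt(1 − r_full) / [r_full(1 − r_tgt)] = 0.82 × 0.3072 / (0.6928 × 0.18) ≈ 2.0200
Items = 2.0200 × 34 ≈ 68.68 → 69

69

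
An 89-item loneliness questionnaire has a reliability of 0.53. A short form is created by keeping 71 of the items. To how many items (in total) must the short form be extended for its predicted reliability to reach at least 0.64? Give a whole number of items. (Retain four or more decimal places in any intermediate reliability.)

First, r for the 71-item form: n = 71/89 = 0.7978, so r_71 = 0.7978·0.53/(1 + (0.7978 − 1)·0.53) = 0.4736
Length factor from the short form to reach 0.64: n' = 0.64(1 − 0.4736) / [0.4736(1 − 0.64)] ≈ 1.9760
Total items = 1.9760 × 71 = 140.30, rounded up to 141.

141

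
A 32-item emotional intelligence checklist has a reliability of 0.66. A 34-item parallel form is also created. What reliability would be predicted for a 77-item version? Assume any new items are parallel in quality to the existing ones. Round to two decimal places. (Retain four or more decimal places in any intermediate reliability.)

0.82

Only the ratio of lengths matters: n = 77/32 = 2.4062
r_{77} = n·r / (1 + (n − 1)·r) = 1.5881 / 1.9281 ≈ 0.8237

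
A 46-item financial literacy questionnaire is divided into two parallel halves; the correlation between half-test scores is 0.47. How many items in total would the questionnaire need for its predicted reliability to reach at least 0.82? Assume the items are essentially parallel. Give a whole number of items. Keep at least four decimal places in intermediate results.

Corrected full-test reliability: r_full = 2 × 0.47 / (1 + 0.47) ≈ 0.6395
Solve Spearman-Brown for n: n = 0.82(1 − 0.6395) / [0.6395(1 − 0.82)] = 2.5681
Required items = 2.5681 × 46 = 118.13, so 119 items.

119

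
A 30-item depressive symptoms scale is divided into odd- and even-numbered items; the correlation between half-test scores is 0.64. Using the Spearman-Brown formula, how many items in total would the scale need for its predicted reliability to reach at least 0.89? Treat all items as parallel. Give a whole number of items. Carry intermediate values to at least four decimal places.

Corrected full-test reliability: r_full = 2 × 0.64 / (1 + 0.64) ≈ 0.7805
Solve Spearman-Brown for n: n = 0.89(1 − 0.7805) / [0.7805(1 − 0.89)] = 2.2754
Required items = 2.2754 × 30 = 68.26, so 69 items.

69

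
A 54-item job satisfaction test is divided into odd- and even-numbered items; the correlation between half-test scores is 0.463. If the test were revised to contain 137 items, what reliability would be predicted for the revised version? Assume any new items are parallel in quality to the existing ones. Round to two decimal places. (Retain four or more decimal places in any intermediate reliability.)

0.81

Spearman-Brown correction (n = 2): r_full = 2·0.463/(1 + 0.463) = 0.6329
Length factor from 54 to 137 items: n = 137/54 = 2.5370
r_new = n·r_full / (1 + (n − 1)·r_full) = 1.6057 / 1.9728 ≈ 0.8139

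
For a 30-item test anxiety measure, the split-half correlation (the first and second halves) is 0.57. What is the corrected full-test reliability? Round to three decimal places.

Apply the Spearman-Brown correction with n = 2:
r_full = 2r_hh / (1 + r_hh) = 2 × 0.57 / (1 + 0.57)
r_full = 1.1400 / 1.5700 ≈ 0.7261

0.726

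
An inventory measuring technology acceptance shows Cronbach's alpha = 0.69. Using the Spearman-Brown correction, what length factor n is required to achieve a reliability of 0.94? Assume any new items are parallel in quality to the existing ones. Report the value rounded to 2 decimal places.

7.04

n = [0.94 × 0.31] / [0.69 × 0.06]
  = 0.2914 / 0.0414 = 7.0386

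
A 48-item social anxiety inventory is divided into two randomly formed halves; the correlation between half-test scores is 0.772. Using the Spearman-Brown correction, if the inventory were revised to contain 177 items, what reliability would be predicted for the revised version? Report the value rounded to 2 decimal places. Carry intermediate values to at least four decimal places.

0.96

Full-test reliability from the split-half r: r_full = 2(0.772)/(1 + 0.772) = 0.8713
Length factor from 48 to 177 items: n = 177/48 = 3.6875
r_new = n·r_full / (1 + (n − 1)·r_full) = 3.2129 / 3.3416 ≈ 0.9615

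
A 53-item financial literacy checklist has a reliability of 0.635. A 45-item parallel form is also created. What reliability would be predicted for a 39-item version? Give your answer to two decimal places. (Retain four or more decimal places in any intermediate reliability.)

Only the ratio of lengths matters: n = 39/53 = 0.7358
r_{39} = n·r / (1 + (n − 1)·r) = 0.4672 / 0.8322 ≈ 0.5614

0.56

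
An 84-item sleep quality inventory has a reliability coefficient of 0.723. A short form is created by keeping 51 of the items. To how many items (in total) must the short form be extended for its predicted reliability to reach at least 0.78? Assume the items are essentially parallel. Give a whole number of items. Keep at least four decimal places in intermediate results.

115

Short-form reliability: n = 51/84 = 0.6071; r_51 = n·r/(1+(n−1)r) ≈ 0.6131
Length factor from the short form to reach 0.78: n' = 0.78(1 − 0.6131) / [0.6131(1 − 0.78)] ≈ 2.2374
Items = 2.2374 × 51 ≈ 114.11 → 115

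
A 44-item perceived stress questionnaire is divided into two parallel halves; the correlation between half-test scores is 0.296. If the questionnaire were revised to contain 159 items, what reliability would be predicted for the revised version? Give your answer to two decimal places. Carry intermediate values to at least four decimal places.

0.75

First correct the split-half correlation to full-test reliability: r_full = 2 × 0.296 / (1 + 0.296) ≈ 0.4568
Length factor from 44 to 159 items: n = 159/44 = 3.6136
r_new = n·r_full / (1 + (n − 1)·r_full) = 1.6507 / 2.1939 ≈ 0.7524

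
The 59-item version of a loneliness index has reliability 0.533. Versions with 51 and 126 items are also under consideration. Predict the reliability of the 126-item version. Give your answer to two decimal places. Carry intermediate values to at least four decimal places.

Only the ratio of lengths matters: n = 126/59 = 2.1356
r_{126} = n·r / (1 + (n − 1)·r) = 1.1383 / 1.6053 ≈ 0.7091

0.71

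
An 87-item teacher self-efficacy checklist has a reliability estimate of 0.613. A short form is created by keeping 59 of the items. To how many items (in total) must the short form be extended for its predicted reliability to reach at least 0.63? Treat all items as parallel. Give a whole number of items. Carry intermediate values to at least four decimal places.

94

First, r for the 59-item form: n = 59/87 = 0.6782, so r_59 = 0.6782·0.613/(1 + (0.6782 − 1)·0.613) = 0.5179
Length factor from the short form to reach 0.63: n' = 0.63(1 − 0.5179) / [0.5179(1 − 0.63)] ≈ 1.5850
Total items = 1.5850 × 59 = 93.52, rounded up to 94.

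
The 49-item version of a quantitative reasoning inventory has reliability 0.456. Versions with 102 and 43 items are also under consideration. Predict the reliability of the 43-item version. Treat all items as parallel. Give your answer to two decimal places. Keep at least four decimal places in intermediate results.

0.42

The 102-item form is not needed; work directly from the 49-item form with n = 43/49 = 0.8776.
r_{43} = n·r / (1 + (n − 1)·r) = 0.4002 / 0.9442 ≈ 0.4239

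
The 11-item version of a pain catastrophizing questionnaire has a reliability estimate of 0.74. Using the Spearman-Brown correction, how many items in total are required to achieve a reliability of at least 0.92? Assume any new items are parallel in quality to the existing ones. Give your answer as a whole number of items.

n = 0.92 × (1 − 0.74) / [ 0.74 × (1 − 0.92) ]
n = 0.2392 / 0.0592 ≈ 4.0405
Items needed = n × 11 = 4.0405 × 11 ≈ 44.45 → round up to 45

45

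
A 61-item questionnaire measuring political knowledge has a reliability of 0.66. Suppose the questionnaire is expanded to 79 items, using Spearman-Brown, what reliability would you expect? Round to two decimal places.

Length ratio n = 79/61 = 1.2951
Spearman-Brown: r_new = n·r / (1 + (n − 1)·r)
r_new = 1.2951·0.66 / [1 + (1.2951 − 1)·0.66]
r_new = 0.8548 / 1.1948 ≈ 0.7154

0.72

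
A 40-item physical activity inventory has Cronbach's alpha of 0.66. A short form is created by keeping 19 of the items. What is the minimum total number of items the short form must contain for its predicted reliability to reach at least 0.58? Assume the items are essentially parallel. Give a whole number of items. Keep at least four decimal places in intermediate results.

29

First, r for the 19-item form: n = 19/40 = 0.4750, so r_19 = 0.4750·0.66/(1 + (0.4750 − 1)·0.66) = 0.4797
Length factor from the short form to reach 0.58: n' = 0.58(1 − 0.4797) / [0.4797(1 − 0.58)] ≈ 1.4978
Total items = 1.4978 × 19 = 28.46, rounded up to 29.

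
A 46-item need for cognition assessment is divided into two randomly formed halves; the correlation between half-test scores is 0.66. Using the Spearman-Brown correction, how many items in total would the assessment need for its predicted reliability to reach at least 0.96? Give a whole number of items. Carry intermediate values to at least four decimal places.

285

Corrected full-test reliability: r_full = 2 × 0.66 / (1 + 0.66) ≈ 0.7952
Solve Spearman-Brown for n: n = 0.96(1 − 0.7952) / [0.7952(1 − 0.96)] = 6.1811
Items = 6.1811 × 46 ≈ 284.33 → 285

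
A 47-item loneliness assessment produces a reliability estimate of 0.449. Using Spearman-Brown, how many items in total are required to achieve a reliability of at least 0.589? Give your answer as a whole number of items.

Spearman-Brown solved for the length factor n:
n = r_target (1 − r_old) / [ r_old (1 − r_target) ]
n = 0.589(1 − 0.449) / [0.449(1 − 0.589)]
n = 0.324539 / 0.184539 ≈ 1.7586
1.7586 × 47 = 82.65 → 83 items

83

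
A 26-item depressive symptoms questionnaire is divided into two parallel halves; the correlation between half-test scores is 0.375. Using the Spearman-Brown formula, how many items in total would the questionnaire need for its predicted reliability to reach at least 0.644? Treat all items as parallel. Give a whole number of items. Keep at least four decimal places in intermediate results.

40

r_full = 2(0.375)/(1 + 0.375) = 0.5455
n = r_tgt(1 − r_full) / [r_full(1 − r_tgt)] = 0.644 × 0.4545 / (0.5455 × 0.356) ≈ 1.5072
Items = 1.5072 × 26 ≈ 39.19 → 40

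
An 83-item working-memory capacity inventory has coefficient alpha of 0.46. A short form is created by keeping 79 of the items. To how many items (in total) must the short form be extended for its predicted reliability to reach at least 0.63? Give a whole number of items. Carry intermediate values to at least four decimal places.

First, r for the 79-item form: n = 79/83 = 0.9518, so r_79 = 0.9518·0.46/(1 + (0.9518 − 1)·0.46) = 0.4478
Length factor from the short form to reach 0.63: n' = 0.63(1 − 0.4478) / [0.4478(1 − 0.63)] ≈ 2.0997
Total items = 2.0997 × 79 = 165.88, rounded up to 166.

166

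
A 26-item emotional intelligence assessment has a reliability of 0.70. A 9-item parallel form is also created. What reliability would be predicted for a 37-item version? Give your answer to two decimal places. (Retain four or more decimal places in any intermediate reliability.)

0.77

The 9-item form is not needed; work directly from the 26-item form with n = 37/26 = 1.4231.
r_{37} = n·r / (1 + (n − 1)·r) = 0.9962 / 1.2962 ≈ 0.7686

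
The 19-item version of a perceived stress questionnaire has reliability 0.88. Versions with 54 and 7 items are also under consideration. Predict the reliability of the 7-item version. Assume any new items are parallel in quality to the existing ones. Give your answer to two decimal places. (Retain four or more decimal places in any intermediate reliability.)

0.73

The 54-item form is not needed; work directly from the 19-item form with n = 7/19 = 0.3684.
r_{7} = n·r / (1 + (n − 1)·r) = 0.3242 / 0.4442 ≈ 0.7299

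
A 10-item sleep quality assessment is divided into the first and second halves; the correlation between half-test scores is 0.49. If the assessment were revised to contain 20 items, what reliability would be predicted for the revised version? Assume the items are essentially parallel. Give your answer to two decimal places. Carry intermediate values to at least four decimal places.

0.79

First correct the split-half correlation to full-test reliability: r_full = 2 × 0.49 / (1 + 0.49) ≈ 0.6577
Then adjust to 20 items: n = 20/10 = 2.0000
r_new = n·r_full / (1 + (n − 1)·r_full) = 1.3154 / 1.6577 ≈ 0.7935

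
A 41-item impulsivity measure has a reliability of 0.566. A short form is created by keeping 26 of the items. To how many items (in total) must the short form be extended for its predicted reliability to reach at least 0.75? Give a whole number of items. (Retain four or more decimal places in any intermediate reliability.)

95

Short-form reliability: n = 26/41 = 0.6341; r_26 = n·r/(1+(n−1)r) ≈ 0.4526
Then solve for n' with r_old = 0.4526, r_target = 0.75: n' = 0.75(1 − 0.4526)/[0.4526(1 − 0.75)] = 3.6284
Items = 3.6284 × 26 ≈ 94.34 → 95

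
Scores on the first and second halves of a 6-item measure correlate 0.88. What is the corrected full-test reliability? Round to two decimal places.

0.94

The full test is twice the length of either half (n = 2).
r_full = 2r_hh / (1 + r_hh) = 2 × 0.88 / (1 + 0.88)
       = 1.7600 / 1.8800 = 0.9362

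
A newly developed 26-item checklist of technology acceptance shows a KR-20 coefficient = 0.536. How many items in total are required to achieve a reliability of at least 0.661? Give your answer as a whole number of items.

Invert Spearman-Brown to solve for n:
n = r_target (1 − r_old) / [ r_old (1 − r_target) ]
n = [0.661 × 0.464] / [0.536 × 0.339]
n = 0.306704 / 0.181704 ≈ 1.6879
1.6879 × 26 = 43.89 → 44 items

44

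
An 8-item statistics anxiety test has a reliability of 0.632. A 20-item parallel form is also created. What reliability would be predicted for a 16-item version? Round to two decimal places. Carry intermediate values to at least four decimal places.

0.77

Only the ratio of lengths matters: n = 16/8 = 2.0000
r_{16} = n·r / (1 + (n − 1)·r) = 1.2640 / 1.6320 ≈ 0.7745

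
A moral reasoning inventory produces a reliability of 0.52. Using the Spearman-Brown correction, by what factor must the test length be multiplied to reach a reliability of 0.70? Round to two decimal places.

n = 0.70 × (1 − 0.52) / [ 0.52 × (1 − 0.70) ]
  = 0.3360 / 0.1560 = 2.1538

2.15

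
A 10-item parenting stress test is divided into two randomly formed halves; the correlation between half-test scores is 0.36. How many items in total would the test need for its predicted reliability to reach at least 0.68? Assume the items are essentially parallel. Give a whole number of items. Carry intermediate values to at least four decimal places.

Corrected full-test reliability: r_full = 2 × 0.36 / (1 + 0.36) ≈ 0.5294
Solve Spearman-Brown for n: n = 0.68(1 − 0.5294) / [0.5294(1 − 0.68)] = 1.8890
Required items = 1.8890 × 10 = 18.89, so 19 items.

19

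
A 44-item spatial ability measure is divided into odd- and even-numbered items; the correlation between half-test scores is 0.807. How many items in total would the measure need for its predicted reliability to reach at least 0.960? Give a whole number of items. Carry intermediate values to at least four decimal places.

127

Corrected full-test reliability: r_full = 2 × 0.807 / (1 + 0.807) ≈ 0.8932
n = r_tgt(1 − r_full) / [r_full(1 − r_tgt)] = 0.960 × 0.1068 / (0.8932 × 0.040) ≈ 2.8697
Required items = 2.8697 × 44 = 126.27, so 127 items.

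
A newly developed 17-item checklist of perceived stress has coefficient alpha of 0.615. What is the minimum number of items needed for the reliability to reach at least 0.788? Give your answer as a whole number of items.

n = 0.788 × (1 − 0.615) / [ 0.615 × (1 − 0.788) ]
  = 0.303380 / 0.130380 = 2.3269
Items needed = n × 17 = 2.3269 × 17 ≈ 39.56 → round up to 40

40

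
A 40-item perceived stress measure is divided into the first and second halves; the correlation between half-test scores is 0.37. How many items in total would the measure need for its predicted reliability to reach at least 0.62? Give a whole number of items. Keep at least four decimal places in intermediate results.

r_full = 2(0.37)/(1 + 0.37) = 0.5401
n = r_tgt(1 − r_full) / [r_full(1 − r_tgt)] = 0.62 × 0.4599 / (0.5401 × 0.38) ≈ 1.3893
Required items = 1.3893 × 40 = 55.57, so 56 items.

56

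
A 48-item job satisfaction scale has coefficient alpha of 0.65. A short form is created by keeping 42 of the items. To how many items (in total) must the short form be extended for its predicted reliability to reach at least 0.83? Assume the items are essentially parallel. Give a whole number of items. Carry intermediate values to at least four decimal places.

First, r for the 42-item form: n = 42/48 = 0.8750, so r_42 = 0.8750·0.65/(1 + (0.8750 − 1)·0.65) = 0.6190
Then solve for n' with r_old = 0.6190, r_target = 0.83: n' = 0.83(1 − 0.6190)/[0.6190(1 − 0.83)] = 3.0051
Total items = 3.0051 × 42 = 126.21, rounded up to 127.

127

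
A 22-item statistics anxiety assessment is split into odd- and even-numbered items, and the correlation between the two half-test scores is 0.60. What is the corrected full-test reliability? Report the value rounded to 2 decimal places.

0.75

Each half is half the length of the full test, so the full test is n = 2 times a half.
r_full = 2r_hh / (1 + r_hh) = 2 × 0.60 / (1 + 0.60)
r_full = 1.2000 / 1.6000 ≈ 0.7500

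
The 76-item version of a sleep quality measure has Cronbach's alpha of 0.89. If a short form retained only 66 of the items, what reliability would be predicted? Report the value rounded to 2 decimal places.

n = 66/76 = 0.8684
r_new = 0.8684·0.89 / [1 + (0.8684 − 1)·0.89]
r_new = 0.7729 / 0.8829 ≈ 0.8754

0.88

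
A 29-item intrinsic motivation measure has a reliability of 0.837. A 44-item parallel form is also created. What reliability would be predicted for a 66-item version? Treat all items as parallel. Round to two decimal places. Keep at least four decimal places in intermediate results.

Only the ratio of lengths matters: n = 66/29 = 2.2759
r_{66} = n·r / (1 + (n − 1)·r) = 1.9049 / 2.0679 ≈ 0.9212

0.92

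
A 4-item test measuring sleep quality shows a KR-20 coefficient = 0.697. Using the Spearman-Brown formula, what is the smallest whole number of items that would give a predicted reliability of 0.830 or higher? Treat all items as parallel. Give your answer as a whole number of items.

Rearranging the Spearman-Brown formula for n,
n = r_target (1 − r_old) / [ r_old (1 − r_target) ]
n = 0.830(1 − 0.697) / [0.697(1 − 0.830)]
  = 0.251490 / 0.118490 = 2.1225
So the test needs 2.1225 × 4 ≈ 8.49 items; rounding up, 9.

9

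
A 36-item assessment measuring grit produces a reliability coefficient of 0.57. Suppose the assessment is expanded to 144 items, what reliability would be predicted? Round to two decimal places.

0.84

The new length is 144/36 = 4 times the old.
By Spearman-Brown, r_new = n r / (1 + (n − 1) r).
r_new = 4·0.57 / [1 + (4 − 1)·0.57]
r_new = 2.2800 / 2.7100 ≈ 0.8413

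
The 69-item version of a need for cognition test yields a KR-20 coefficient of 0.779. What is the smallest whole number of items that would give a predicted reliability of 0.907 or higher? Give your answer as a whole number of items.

191

n = 0.907 × (1 − 0.779) / [ 0.779 × (1 − 0.907) ]
n = 0.200447 / 0.072447 ≈ 2.7668
So the test needs 2.7668 × 69 ≈ 190.91 items; rounding up, 191.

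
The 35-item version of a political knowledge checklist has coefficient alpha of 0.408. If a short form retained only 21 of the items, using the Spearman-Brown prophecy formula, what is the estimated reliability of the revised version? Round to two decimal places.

0.29

The new length is 21/35 = 0.6 times the old.
Apply the Spearman-Brown prophecy formula, r' = nr / [1 + (n − 1)r]:
r_new = (0.6 × 0.408) / (1 + (0.6 − 1) × 0.408)
     = 0.2448 / 0.8368 = 0.2925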